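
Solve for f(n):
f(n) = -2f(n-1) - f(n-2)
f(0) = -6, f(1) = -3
Characteristic equation: x² + 2x + 1 = 0, which is (x - (-1))².
Repeated root r = -1.
General solution: f(n) = (A + Bn)·(-1)^n.
From f(0) = -6: A = -6.
From f(1) = -3: (A + B)·(-1) = -3 ⇒ B = 9.
So f(n) = \left(9 n - 6\right) \cdot (-1)^n.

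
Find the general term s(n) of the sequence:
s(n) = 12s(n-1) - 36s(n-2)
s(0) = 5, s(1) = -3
Characteristic equation: x² - 12x + 36 = 0, which is (x - (6))².
Repeated root r = 6.
General solution: s(n) = (A + Bn)·(6)^n.
From s(0) = 5: A = 5.
From s(1) = -3: (A + B)·(6) = -3 ⇒ B = - \frac{11}{2}.
So s(n) = \left(5 - \frac{11 n}{2}\right) \cdot (6)^n.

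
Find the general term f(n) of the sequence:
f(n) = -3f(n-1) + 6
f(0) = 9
First-order linear non-homogeneous.
Homogeneous solution: f_h(n) = A·(-3)^n.
Try constant particular solution f_p = K: K = -3K + 6 ⇒ K = \frac{3}{2}.
General: f(n) = A·(-3)^n + \frac{3}{2}.
Apply f(0) = 9: A + \frac{3}{2} = 9 ⇒ A = \frac{15}{2}.
So f(n) = \frac{15 \left(-3\right)^{n}}{2} + \frac{3}{2}.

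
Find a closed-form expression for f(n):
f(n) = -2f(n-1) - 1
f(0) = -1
First-order linear non-homogeneous.
Homogeneous solution: f_h(n) = A·(-2)^n.
Try constant particular solution f_p = K: K = -2K - 1 ⇒ K = - \frac{1}{3}.
General: f(n) = A·(-2)^n - \frac{1}{3}.
Apply f(0) = -1: A - \frac{1}{3} = -1 ⇒ A = - \frac{2}{3}.
So f(n) = - \frac{2 \left(-2\right)^{n}}{3} - \frac{1}{3}.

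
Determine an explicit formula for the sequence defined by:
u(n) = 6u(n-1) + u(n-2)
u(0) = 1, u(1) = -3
Characteristic equation: x² - 6x - 1 = 0.
Discriminant Δ = (6)² + 4·(1) = 40.
Roots r₁,₂ = (6 ± √40)/2, so r₁ = 3 + \sqrt{10}, r₂ = 3 - \sqrt{10}.
General solution: u(n) = A·r₁^n + B·r₂^n.
From the initial conditions, A + B = 1 and r₁A + r₂B = -3.
Since r₁ - r₂ = √40: A = (-3 - (1)r₂)/√40 = \frac{1}{2} - \frac{3 \sqrt{10}}{10}, and B = 1 - A = \frac{1}{2} + \frac{3 \sqrt{10}}{10}.
So u(n) = \left(\frac{1}{2} - \frac{3 \sqrt{10}}{10}\right)\left(3 + \sqrt{10}\right)^n + \left(\frac{1}{2} + \frac{3 \sqrt{10}}{10}\right)\left(3 - \sqrt{10}\right)^n.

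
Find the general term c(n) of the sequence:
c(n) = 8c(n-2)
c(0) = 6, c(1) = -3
Characteristic equation: x² - 8 = 0.
Discriminant Δ = (0)² + 4·(8) = 32.
Roots r₁,₂ = (0 ± √32)/2, so r₁ = 2 \sqrt{2}, r₂ = - 2 \sqrt{2}.
General solution: c(n) = A·r₁^n + B·r₂^n.
From the initial conditions, A + B = 6 and r₁A + r₂B = -3.
Since r₁ - r₂ = √32: A = (-3 - (6)r₂)/√32 = 3 - \frac{3 \sqrt{2}}{8}, and B = 6 - A = \frac{3 \sqrt{2}}{8} + 3.
So c(n) = \left(3 - \frac{3 \sqrt{2}}{8}\right)\left(2 \sqrt{2}\right)^n + \left(\frac{3 \sqrt{2}}{8} + 3\right)\left(- 2 \sqrt{2}\right)^n.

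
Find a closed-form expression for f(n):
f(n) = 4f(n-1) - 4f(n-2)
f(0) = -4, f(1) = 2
Characteristic equation: x² - 4x + 4 = 0, which is (x - (2))².
Repeated root r = 2.
General solution: f(n) = (A + Bn)·(2)^n.
From f(0) = -4: A = -4.
From f(1) = 2: (A + B)·(2) = 2 ⇒ B = 5.
So f(n) = \left(5 n - 4\right) \cdot (2)^n.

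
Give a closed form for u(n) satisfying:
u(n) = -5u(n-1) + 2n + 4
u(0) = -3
First-order linear with linear forcing.
Homogeneous solution: u_h(n) = A·(-5)^n.
Try particular u_p(n) = pn + q. Substituting:
  pn + q = -5(p(n-1) + q) + 2n + 4.
Matching the n-coefficient: p = -5p + 2 ⇒ p = \frac{1}{3}.
Matching constants: q = 5p - 5q + 4 ⇒ q = \frac{17}{18}.
General: u(n) = A·(-5)^n + \frac{n}{3} + \frac{17}{18}.
Apply u(0) = -3: A + \frac{17}{18} = -3 ⇒ A = - \frac{71}{18}.
So u(n) = - \frac{71 \left(-5\right)^{n}}{18} + \frac{n}{3} + \frac{17}{18}.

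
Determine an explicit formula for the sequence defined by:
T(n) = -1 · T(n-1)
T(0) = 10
Pure geometric recurrence with ratio -1.
By induction T(n) = T(0) · (-1)^n = 10 \left(-1\right)^{n}.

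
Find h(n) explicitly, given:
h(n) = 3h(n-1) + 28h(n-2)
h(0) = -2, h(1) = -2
Characteristic equation: x² - 3x - 28 = 0, which factors as (x - (7))(x - (-4)) = 0.
Roots r₁ = 7, r₂ = -4 (distinct).
General solution: h(n) = A·(7)^n + B·(-4)^n.
From h(0) = -2: A + B = -2.
From h(1) = -2: 7A - 4B = -2.
Solving: A = - \frac{10}{11}, B = - \frac{12}{11}.
So h(n) = - \frac{12 \left(-4\right)^{n}}{11} - \frac{10 \cdot 7^{n}}{11}.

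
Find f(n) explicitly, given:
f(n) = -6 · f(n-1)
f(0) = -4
Pure geometric recurrence with ratio -6.
By induction f(n) = f(0) · (-6)^n = - 4 \left(-6\right)^{n}.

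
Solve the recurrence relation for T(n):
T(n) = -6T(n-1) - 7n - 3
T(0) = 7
First-order linear with linear forcing.
Homogeneous solution: T_h(n) = A·(-6)^n.
Try particular T_p(n) = pn + q. Substituting:
  pn + q = -6(p(n-1) + q) - 7n - 3.
Matching the n-coefficient: p = -6p - 7 ⇒ p = -1.
Matching constants: q = 6p - 6q - 3 ⇒ q = - \frac{9}{7}.
General: T(n) = A·(-6)^n - n - \frac{9}{7}.
Apply T(0) = 7: A - \frac{9}{7} = 7 ⇒ A = \frac{58}{7}.
So T(n) = \frac{58 \left(-6\right)^{n}}{7} - n - \frac{9}{7}.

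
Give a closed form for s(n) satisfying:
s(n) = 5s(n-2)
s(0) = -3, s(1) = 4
Characteristic equation: x² - 5 = 0.
Discriminant Δ = (0)² + 4·(5) = 20.
Roots r₁,₂ = (0 ± √20)/2, so r₁ = \sqrt{5}, r₂ = - \sqrt{5}.
General solution: s(n) = A·r₁^n + B·r₂^n.
From the initial conditions, A + B = -3 and r₁A + r₂B = 4.
Since r₁ - r₂ = √20: A = (4 - (-3)r₂)/√20 = - \frac{3}{2} + \frac{2 \sqrt{5}}{5}, and B = -3 - A = - \frac{3}{2} - \frac{2 \sqrt{5}}{5}.
So s(n) = \left(- \frac{3}{2} + \frac{2 \sqrt{5}}{5}\right)\left(\sqrt{5}\right)^n + \left(- \frac{3}{2} - \frac{2 \sqrt{5}}{5}\right)\left(- \sqrt{5}\right)^n.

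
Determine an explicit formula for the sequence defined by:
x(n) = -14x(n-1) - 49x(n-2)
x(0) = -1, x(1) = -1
Characteristic equation: x² + 14x + 49 = 0, which is (x - (-7))².
Repeated root r = -7.
General solution: x(n) = (A + Bn)·(-7)^n.
From x(0) = -1: A = -1.
From x(1) = -1: (A + B)·(-7) = -1 ⇒ B = \frac{8}{7}.
So x(n) = \left(\frac{8 n}{7} - 1\right) \cdot (-7)^n.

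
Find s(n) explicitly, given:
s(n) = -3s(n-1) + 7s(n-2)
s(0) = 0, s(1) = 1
Characteristic equation: x² + 3x - 7 = 0.
Discriminant Δ = (-3)² + 4·(7) = 37.
Roots r₁,₂ = (-3 ± √37)/2, so r₁ = - \frac{3}{2} + \frac{\sqrt{37}}{2}, r₂ = - \frac{\sqrt{37}}{2} - \frac{3}{2}.
General solution: s(n) = A·r₁^n + B·r₂^n.
From the initial conditions, A + B = 0 and r₁A + r₂B = 1.
Since r₁ - r₂ = √37: A = (1 - (0)r₂)/√37 = \frac{\sqrt{37}}{37}, and B = 0 - A = - \frac{\sqrt{37}}{37}.
So s(n) = \left(\frac{\sqrt{37}}{37}\right)\left(- \frac{3}{2} + \frac{\sqrt{37}}{2}\right)^n + \left(- \frac{\sqrt{37}}{37}\right)\left(- \frac{\sqrt{37}}{2} - \frac{3}{2}\right)^n.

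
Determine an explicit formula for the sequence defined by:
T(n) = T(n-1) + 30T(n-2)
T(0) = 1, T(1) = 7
Characteristic equation: x² - x - 30 = 0, which factors as (x - (6))(x - (-5)) = 0.
Roots r₁ = 6, r₂ = -5 (distinct).
General solution: T(n) = A·(6)^n + B·(-5)^n.
From T(0) = 1: A + B = 1.
From T(1) = 7: 6A - 5B = 7.
Solving: A = \frac{12}{11}, B = - \frac{1}{11}.
So T(n) = - \frac{\left(-5\right)^{n}}{11} + \frac{12 \cdot 6^{n}}{11}.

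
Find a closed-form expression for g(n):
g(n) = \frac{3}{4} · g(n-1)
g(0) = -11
Pure geometric recurrence with ratio \frac{3}{4}.
By induction g(n) = g(0) · (\frac{3}{4})^n = - 11 \left(\frac{3}{4}\right)^{n}.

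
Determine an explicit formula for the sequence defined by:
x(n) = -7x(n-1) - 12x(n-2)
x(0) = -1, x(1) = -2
Characteristic equation: x² + 7x + 12 = 0, which factors as (x - (-4))(x - (-3)) = 0.
Roots r₁ = -4, r₂ = -3 (distinct).
General solution: x(n) = A·(-4)^n + B·(-3)^n.
From x(0) = -1: A + B = -1.
From x(1) = -2: -4A - 3B = -2.
Solving: A = 5, B = -6.
So x(n) = - 6 \left(-3\right)^{n} + 5 \left(-4\right)^{n}.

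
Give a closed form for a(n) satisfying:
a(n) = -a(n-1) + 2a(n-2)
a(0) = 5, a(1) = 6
Characteristic equation: x² + x - 2 = 0, which factors as (x - (1))(x - (-2)) = 0.
Roots r₁ = 1, r₂ = -2 (distinct).
General solution: a(n) = A·(1)^n + B·(-2)^n.
From a(0) = 5: A + B = 5.
From a(1) = 6: A - 2B = 6.
Solving: A = \frac{16}{3}, B = - \frac{1}{3}.
So a(n) = \frac{16}{3} - \frac{\left(-2\right)^{n}}{3}.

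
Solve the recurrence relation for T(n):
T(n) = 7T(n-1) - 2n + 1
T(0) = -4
First-order linear with linear forcing.
Homogeneous solution: T_h(n) = A·(7)^n.
Try particular T_p(n) = pn + q. Substituting:
  pn + q = 7(p(n-1) + q) - 2n + 1.
Matching the n-coefficient: p = 7p - 2 ⇒ p = \frac{1}{3}.
Matching constants: q = -7p + 7q + 1 ⇒ q = \frac{2}{9}.
General: T(n) = A·(7)^n + \frac{n}{3} + \frac{2}{9}.
Apply T(0) = -4: A + \frac{2}{9} = -4 ⇒ A = - \frac{38}{9}.
So T(n) = - \frac{38 \cdot 7^{n}}{9} + \frac{n}{3} + \frac{2}{9}.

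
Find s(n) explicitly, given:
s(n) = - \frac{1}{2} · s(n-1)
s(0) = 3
Pure geometric recurrence with ratio - \frac{1}{2}.
By induction s(n) = s(0) · (- \frac{1}{2})^n = 3 \left(- \frac{1}{2}\right)^{n}.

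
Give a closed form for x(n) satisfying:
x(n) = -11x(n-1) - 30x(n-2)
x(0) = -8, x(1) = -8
Characteristic equation: x² + 11x + 30 = 0, which factors as (x - (-5))(x - (-6)) = 0.
Roots r₁ = -5, r₂ = -6 (distinct).
General solution: x(n) = A·(-5)^n + B·(-6)^n.
From x(0) = -8: A + B = -8.
From x(1) = -8: -5A - 6B = -8.
Solving: A = -56, B = 48.
So x(n) = - 56 \left(-5\right)^{n} + 48 \left(-6\right)^{n}.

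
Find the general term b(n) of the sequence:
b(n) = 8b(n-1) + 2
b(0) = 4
First-order linear non-homogeneous.
Homogeneous solution: b_h(n) = A·(8)^n.
Try constant particular solution b_p = K: K = 8K + 2 ⇒ K = - \frac{2}{7}.
General: b(n) = A·(8)^n - \frac{2}{7}.
Apply b(0) = 4: A - \frac{2}{7} = 4 ⇒ A = \frac{30}{7}.
So b(n) = \frac{30 \cdot 8^{n}}{7} - \frac{2}{7}.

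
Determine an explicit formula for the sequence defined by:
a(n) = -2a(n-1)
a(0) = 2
This is a homogeneous first-order recurrence with ratio -2.
By induction a(n) = a(0) · (-2)^n = 2 \left(-2\right)^{n}.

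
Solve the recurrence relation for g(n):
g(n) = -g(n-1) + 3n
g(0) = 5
First-order linear with linear forcing.
Homogeneous solution: g_h(n) = A·(-1)^n.
Try particular g_p(n) = pn + q. Substituting:
  pn + q = -(p(n-1) + q) + 3n.
Matching the n-coefficient: p = -p + 3 ⇒ p = \frac{3}{2}.
Matching constants: q = p - q ⇒ q = \frac{3}{4}.
General: g(n) = A·(-1)^n + \frac{3 n}{2} + \frac{3}{4}.
Apply g(0) = 5: A + \frac{3}{4} = 5 ⇒ A = \frac{17}{4}.
So g(n) = \frac{17 \left(-1\right)^{n}}{4} + \frac{3 n}{2} + \frac{3}{4}.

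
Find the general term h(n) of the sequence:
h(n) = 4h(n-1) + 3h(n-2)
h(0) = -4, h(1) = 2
Characteristic equation: x² - 4x - 3 = 0.
Discriminant Δ = (4)² + 4·(3) = 28.
Roots r₁,₂ = (4 ± √28)/2, so r₁ = 2 + \sqrt{7}, r₂ = 2 - \sqrt{7}.
General solution: h(n) = A·r₁^n + B·r₂^n.
From the initial conditions, A + B = -4 and r₁A + r₂B = 2.
Since r₁ - r₂ = √28: A = (2 - (-4)r₂)/√28 = -2 + \frac{5 \sqrt{7}}{7}, and B = -4 - A = -2 - \frac{5 \sqrt{7}}{7}.
So h(n) = \left(-2 + \frac{5 \sqrt{7}}{7}\right)\left(2 + \sqrt{7}\right)^n + \left(-2 - \frac{5 \sqrt{7}}{7}\right)\left(2 - \sqrt{7}\right)^n.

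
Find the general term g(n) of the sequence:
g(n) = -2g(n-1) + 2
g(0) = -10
First-order linear non-homogeneous.
Homogeneous solution: g_h(n) = A·(-2)^n.
Try constant particular solution g_p = K: K = -2K + 2 ⇒ K = \frac{2}{3}.
General: g(n) = A·(-2)^n + \frac{2}{3}.
Apply g(0) = -10: A + \frac{2}{3} = -10 ⇒ A = - \frac{32}{3}.
So g(n) = \frac{2}{3} - \frac{32 \left(-2\right)^{n}}{3}.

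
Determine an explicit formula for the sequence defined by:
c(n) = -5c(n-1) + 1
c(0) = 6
First-order linear non-homogeneous.
Homogeneous solution: c_h(n) = A·(-5)^n.
Try constant particular solution c_p = K: K = -5K + 1 ⇒ K = \frac{1}{6}.
General: c(n) = A·(-5)^n + \frac{1}{6}.
Apply c(0) = 6: A + \frac{1}{6} = 6 ⇒ A = \frac{35}{6}.
So c(n) = \frac{35 \left(-5\right)^{n}}{6} + \frac{1}{6}.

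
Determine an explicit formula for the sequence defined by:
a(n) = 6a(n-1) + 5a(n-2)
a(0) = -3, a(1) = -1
Characteristic equation: x² - 6x - 5 = 0.
Discriminant Δ = (6)² + 4·(5) = 56.
Roots r₁,₂ = (6 ± √56)/2, so r₁ = 3 + \sqrt{14}, r₂ = 3 - \sqrt{14}.
General solution: a(n) = A·r₁^n + B·r₂^n.
From the initial conditions, A + B = -3 and r₁A + r₂B = -1.
Since r₁ - r₂ = √56: A = (-1 - (-3)r₂)/√56 = - \frac{3}{2} + \frac{2 \sqrt{14}}{7}, and B = -3 - A = - \frac{3}{2} - \frac{2 \sqrt{14}}{7}.
So a(n) = \left(- \frac{3}{2} + \frac{2 \sqrt{14}}{7}\right)\left(3 + \sqrt{14}\right)^n + \left(- \frac{3}{2} - \frac{2 \sqrt{14}}{7}\right)\left(3 - \sqrt{14}\right)^n.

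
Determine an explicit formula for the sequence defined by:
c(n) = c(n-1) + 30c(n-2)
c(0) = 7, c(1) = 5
Characteristic equation: x² - x - 30 = 0, which factors as (x - (-5))(x - (6)) = 0.
Roots r₁ = -5, r₂ = 6 (distinct).
General solution: c(n) = A·(-5)^n + B·(6)^n.
From c(0) = 7: A + B = 7.
From c(1) = 5: -5A + 6B = 5.
Solving: A = \frac{37}{11}, B = \frac{40}{11}.
So c(n) = \frac{37 \left(-5\right)^{n}}{11} + \frac{40 \cdot 6^{n}}{11}.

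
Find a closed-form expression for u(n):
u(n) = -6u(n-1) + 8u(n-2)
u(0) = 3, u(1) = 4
Characteristic equation: x² + 6x - 8 = 0.
Discriminant Δ = (-6)² + 4·(8) = 68.
Roots r₁,₂ = (-6 ± √68)/2, so r₁ = -3 + \sqrt{17}, r₂ = - \sqrt{17} - 3.
General solution: u(n) = A·r₁^n + B·r₂^n.
From the initial conditions, A + B = 3 and r₁A + r₂B = 4.
Since r₁ - r₂ = √68: A = (4 - (3)r₂)/√68 = \frac{3}{2} + \frac{13 \sqrt{17}}{34}, and B = 3 - A = \frac{3}{2} - \frac{13 \sqrt{17}}{34}.
So u(n) = \left(\frac{3}{2} + \frac{13 \sqrt{17}}{34}\right)\left(-3 + \sqrt{17}\right)^n + \left(\frac{3}{2} - \frac{13 \sqrt{17}}{34}\right)\left(- \sqrt{17} - 3\right)^n.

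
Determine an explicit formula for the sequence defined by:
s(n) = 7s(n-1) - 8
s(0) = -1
First-order linear non-homogeneous.
Homogeneous solution: s_h(n) = A·(7)^n.
Try constant particular solution s_p = K: K = 7K - 8 ⇒ K = \frac{4}{3}.
General: s(n) = A·(7)^n + \frac{4}{3}.
Apply s(0) = -1: A + \frac{4}{3} = -1 ⇒ A = - \frac{7}{3}.
So s(n) = \frac{4}{3} - \frac{7 \cdot 7^{n}}{3}.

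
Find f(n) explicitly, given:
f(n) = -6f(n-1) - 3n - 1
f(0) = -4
First-order linear with linear forcing.
Homogeneous solution: f_h(n) = A·(-6)^n.
Try particular f_p(n) = pn + q. Substituting:
  pn + q = -6(p(n-1) + q) - 3n - 1.
Matching the n-coefficient: p = -6p - 3 ⇒ p = - \frac{3}{7}.
Matching constants: q = 6p - 6q - 1 ⇒ q = - \frac{25}{49}.
General: f(n) = A·(-6)^n - \frac{3 n}{7} - \frac{25}{49}.
Apply f(0) = -4: A - \frac{25}{49} = -4 ⇒ A = - \frac{171}{49}.
So f(n) = - \frac{171 \left(-6\right)^{n}}{49} - \frac{3 n}{7} - \frac{25}{49}.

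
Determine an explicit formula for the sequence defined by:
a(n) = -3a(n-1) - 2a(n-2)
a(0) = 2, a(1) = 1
Characteristic equation: x² + 3x + 2 = 0, which factors as (x - (-2))(x - (-1)) = 0.
Roots r₁ = -2, r₂ = -1 (distinct).
General solution: a(n) = A·(-2)^n + B·(-1)^n.
From a(0) = 2: A + B = 2.
From a(1) = 1: -2A - B = 1.
Solving: A = -3, B = 5.
So a(n) = 5 \left(-1\right)^{n} - 3 \left(-2\right)^{n}.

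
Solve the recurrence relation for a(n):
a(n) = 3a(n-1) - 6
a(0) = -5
First-order linear non-homogeneous.
Homogeneous solution: a_h(n) = A·(3)^n.
Try constant particular solution a_p = K: K = 3K - 6 ⇒ K = 3.
General: a(n) = A·(3)^n + 3.
Apply a(0) = -5: A + 3 = -5 ⇒ A = -8.
So a(n) = 3 - 8 \cdot 3^{n}.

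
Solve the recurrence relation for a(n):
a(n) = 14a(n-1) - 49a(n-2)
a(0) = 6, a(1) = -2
Characteristic equation: x² - 14x + 49 = 0, which is (x - (7))².
Repeated root r = 7.
General solution: a(n) = (A + Bn)·(7)^n.
From a(0) = 6: A = 6.
From a(1) = -2: (A + B)·(7) = -2 ⇒ B = - \frac{44}{7}.
So a(n) = \left(6 - \frac{44 n}{7}\right) \cdot (7)^n.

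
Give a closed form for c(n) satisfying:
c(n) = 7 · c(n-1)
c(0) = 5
Pure geometric recurrence with ratio 7.
By induction c(n) = c(0) · (7)^n = 5 \cdot 7^{n}.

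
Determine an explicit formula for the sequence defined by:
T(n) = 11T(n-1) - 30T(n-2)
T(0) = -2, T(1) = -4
Characteristic equation: x² - 11x + 30 = 0, which factors as (x - (6))(x - (5)) = 0.
Roots r₁ = 6, r₂ = 5 (distinct).
General solution: T(n) = A·(6)^n + B·(5)^n.
From T(0) = -2: A + B = -2.
From T(1) = -4: 6A + 5B = -4.
Solving: A = 6, B = -8.
So T(n) = - 8 \cdot 5^{n} + 6 \cdot 6^{n}.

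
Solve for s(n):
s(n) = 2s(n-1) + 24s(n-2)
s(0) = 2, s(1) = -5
Characteristic equation: x² - 2x - 24 = 0, which factors as (x - (6))(x - (-4)) = 0.
Roots r₁ = 6, r₂ = -4 (distinct).
General solution: s(n) = A·(6)^n + B·(-4)^n.
From s(0) = 2: A + B = 2.
From s(1) = -5: 6A - 4B = -5.
Solving: A = \frac{3}{10}, B = \frac{17}{10}.
So s(n) = \frac{17 \left(-4\right)^{n}}{10} + \frac{3 \cdot 6^{n}}{10}.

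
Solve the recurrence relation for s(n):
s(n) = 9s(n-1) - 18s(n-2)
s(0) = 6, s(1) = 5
Characteristic equation: x² - 9x + 18 = 0, which factors as (x - (6))(x - (3)) = 0.
Roots r₁ = 6, r₂ = 3 (distinct).
General solution: s(n) = A·(6)^n + B·(3)^n.
From s(0) = 6: A + B = 6.
From s(1) = 5: 6A + 3B = 5.
Solving: A = - \frac{13}{3}, B = \frac{31}{3}.
So s(n) = \frac{31 \cdot 3^{n}}{3} - \frac{13 \cdot 6^{n}}{3}.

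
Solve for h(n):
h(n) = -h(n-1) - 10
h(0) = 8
First-order linear non-homogeneous.
Homogeneous solution: h_h(n) = A·(-1)^n.
Try constant particular solution h_p = K: K = -K - 10 ⇒ K = -5.
General: h(n) = A·(-1)^n - 5.
Apply h(0) = 8: A - 5 = 8 ⇒ A = 13.
So h(n) = 13 \left(-1\right)^{n} - 5.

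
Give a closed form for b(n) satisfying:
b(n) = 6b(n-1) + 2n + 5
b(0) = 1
First-order linear with linear forcing.
Homogeneous solution: b_h(n) = A·(6)^n.
Try particular b_p(n) = pn + q. Substituting:
  pn + q = 6(p(n-1) + q) + 2n + 5.
Matching the n-coefficient: p = 6p + 2 ⇒ p = - \frac{2}{5}.
Matching constants: q = -6p + 6q + 5 ⇒ q = - \frac{37}{25}.
General: b(n) = A·(6)^n - \frac{2 n}{5} - \frac{37}{25}.
Apply b(0) = 1: A - \frac{37}{25} = 1 ⇒ A = \frac{62}{25}.
So b(n) = \frac{62 \cdot 6^{n}}{25} - \frac{2 n}{5} - \frac{37}{25}.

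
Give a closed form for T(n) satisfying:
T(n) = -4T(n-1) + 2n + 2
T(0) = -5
First-order linear with linear forcing.
Homogeneous solution: T_h(n) = A·(-4)^n.
Try particular T_p(n) = pn + q. Substituting:
  pn + q = -4(p(n-1) + q) + 2n + 2.
Matching the n-coefficient: p = -4p + 2 ⇒ p = \frac{2}{5}.
Matching constants: q = 4p - 4q + 2 ⇒ q = \frac{18}{25}.
General: T(n) = A·(-4)^n + \frac{2 n}{5} + \frac{18}{25}.
Apply T(0) = -5: A + \frac{18}{25} = -5 ⇒ A = - \frac{143}{25}.
So T(n) = - \frac{143 \left(-4\right)^{n}}{25} + \frac{2 n}{5} + \frac{18}{25}.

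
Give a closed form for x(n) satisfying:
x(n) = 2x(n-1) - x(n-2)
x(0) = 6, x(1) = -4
Characteristic equation: x² - 2x + 1 = 0, which is (x - (1))².
Repeated root r = 1.
General solution: x(n) = (A + Bn)·(1)^n.
From x(0) = 6: A = 6.
From x(1) = -4: (A + B)·(1) = -4 ⇒ B = -10.
So x(n) = \left(6 - 10 n\right) \cdot (1)^n.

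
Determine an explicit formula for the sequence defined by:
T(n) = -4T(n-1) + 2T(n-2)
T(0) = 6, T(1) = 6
Characteristic equation: x² + 4x - 2 = 0.
Discriminant Δ = (-4)² + 4·(2) = 24.
Roots r₁,₂ = (-4 ± √24)/2, so r₁ = -2 + \sqrt{6}, r₂ = - \sqrt{6} - 2.
General solution: T(n) = A·r₁^n + B·r₂^n.
From the initial conditions, A + B = 6 and r₁A + r₂B = 6.
Since r₁ - r₂ = √24: A = (6 - (6)r₂)/√24 = 3 + \frac{3 \sqrt{6}}{2}, and B = 6 - A = 3 - \frac{3 \sqrt{6}}{2}.
So T(n) = \left(3 + \frac{3 \sqrt{6}}{2}\right)\left(-2 + \sqrt{6}\right)^n + \left(3 - \frac{3 \sqrt{6}}{2}\right)\left(- \sqrt{6} - 2\right)^n.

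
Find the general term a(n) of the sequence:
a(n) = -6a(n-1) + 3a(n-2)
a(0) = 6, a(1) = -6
Characteristic equation: x² + 6x - 3 = 0.
Discriminant Δ = (-6)² + 4·(3) = 48.
Roots r₁,₂ = (-6 ± √48)/2, so r₁ = -3 + 2 \sqrt{3}, r₂ = - 2 \sqrt{3} - 3.
General solution: a(n) = A·r₁^n + B·r₂^n.
From the initial conditions, A + B = 6 and r₁A + r₂B = -6.
Since r₁ - r₂ = √48: A = (-6 - (6)r₂)/√48 = \sqrt{3} + 3, and B = 6 - A = 3 - \sqrt{3}.
So a(n) = \left(\sqrt{3} + 3\right)\left(-3 + 2 \sqrt{3}\right)^n + \left(3 - \sqrt{3}\right)\left(- 2 \sqrt{3} - 3\right)^n.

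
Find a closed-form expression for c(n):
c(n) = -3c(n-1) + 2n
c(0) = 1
First-order linear with linear forcing.
Homogeneous solution: c_h(n) = A·(-3)^n.
Try particular c_p(n) = pn + q. Substituting:
  pn + q = -3(p(n-1) + q) + 2n.
Matching the n-coefficient: p = -3p + 2 ⇒ p = \frac{1}{2}.
Matching constants: q = 3p - 3q ⇒ q = \frac{3}{8}.
General: c(n) = A·(-3)^n + \frac{n}{2} + \frac{3}{8}.
Apply c(0) = 1: A + \frac{3}{8} = 1 ⇒ A = \frac{5}{8}.
So c(n) = \frac{5 \left(-3\right)^{n}}{8} + \frac{n}{2} + \frac{3}{8}.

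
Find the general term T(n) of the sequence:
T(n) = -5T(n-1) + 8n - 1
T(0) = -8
First-order linear with linear forcing.
Homogeneous solution: T_h(n) = A·(-5)^n.
Try particular T_p(n) = pn + q. Substituting:
  pn + q = -5(p(n-1) + q) + 8n - 1.
Matching the n-coefficient: p = -5p + 8 ⇒ p = \frac{4}{3}.
Matching constants: q = 5p - 5q - 1 ⇒ q = \frac{17}{18}.
General: T(n) = A·(-5)^n + \frac{4 n}{3} + \frac{17}{18}.
Apply T(0) = -8: A + \frac{17}{18} = -8 ⇒ A = - \frac{161}{18}.
So T(n) = - \frac{161 \left(-5\right)^{n}}{18} + \frac{4 n}{3} + \frac{17}{18}.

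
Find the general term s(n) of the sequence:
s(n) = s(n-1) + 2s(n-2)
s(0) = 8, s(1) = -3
Characteristic equation: x² - x - 2 = 0, which factors as (x - (-1))(x - (2)) = 0.
Roots r₁ = -1, r₂ = 2 (distinct).
General solution: s(n) = A·(-1)^n + B·(2)^n.
From s(0) = 8: A + B = 8.
From s(1) = -3: -A + 2B = -3.
Solving: A = \frac{19}{3}, B = \frac{5}{3}.
So s(n) = \frac{19 \left(-1\right)^{n}}{3} + \frac{5 \cdot 2^{n}}{3}.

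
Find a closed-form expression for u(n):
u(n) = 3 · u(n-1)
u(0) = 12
Pure geometric recurrence with ratio 3.
By induction u(n) = u(0) · (3)^n = 12 \cdot 3^{n}.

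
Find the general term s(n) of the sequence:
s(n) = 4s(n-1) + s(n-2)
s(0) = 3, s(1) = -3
Characteristic equation: x² - 4x - 1 = 0.
Discriminant Δ = (4)² + 4·(1) = 20.
Roots r₁,₂ = (4 ± √20)/2, so r₁ = 2 + \sqrt{5}, r₂ = 2 - \sqrt{5}.
General solution: s(n) = A·r₁^n + B·r₂^n.
From the initial conditions, A + B = 3 and r₁A + r₂B = -3.
Since r₁ - r₂ = √20: A = (-3 - (3)r₂)/√20 = \frac{3}{2} - \frac{9 \sqrt{5}}{10}, and B = 3 - A = \frac{3}{2} + \frac{9 \sqrt{5}}{10}.
So s(n) = \left(\frac{3}{2} - \frac{9 \sqrt{5}}{10}\right)\left(2 + \sqrt{5}\right)^n + \left(\frac{3}{2} + \frac{9 \sqrt{5}}{10}\right)\left(2 - \sqrt{5}\right)^n.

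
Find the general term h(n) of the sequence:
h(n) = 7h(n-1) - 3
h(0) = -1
First-order linear non-homogeneous.
Homogeneous solution: h_h(n) = A·(7)^n.
Try constant particular solution h_p = K: K = 7K - 3 ⇒ K = \frac{1}{2}.
General: h(n) = A·(7)^n + \frac{1}{2}.
Apply h(0) = -1: A + \frac{1}{2} = -1 ⇒ A = - \frac{3}{2}.
So h(n) = \frac{1}{2} - \frac{3 \cdot 7^{n}}{2}.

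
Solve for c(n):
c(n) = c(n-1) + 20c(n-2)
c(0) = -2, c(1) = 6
Characteristic equation: x² - x - 20 = 0, which factors as (x - (5))(x - (-4)) = 0.
Roots r₁ = 5, r₂ = -4 (distinct).
General solution: c(n) = A·(5)^n + B·(-4)^n.
From c(0) = -2: A + B = -2.
From c(1) = 6: 5A - 4B = 6.
Solving: A = - \frac{2}{9}, B = - \frac{16}{9}.
So c(n) = - \frac{16 \left(-4\right)^{n}}{9} - \frac{2 \cdot 5^{n}}{9}.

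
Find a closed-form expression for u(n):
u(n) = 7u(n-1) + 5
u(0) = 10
First-order linear non-homogeneous.
Homogeneous solution: u_h(n) = A·(7)^n.
Try constant particular solution u_p = K: K = 7K + 5 ⇒ K = - \frac{5}{6}.
General: u(n) = A·(7)^n - \frac{5}{6}.
Apply u(0) = 10: A - \frac{5}{6} = 10 ⇒ A = \frac{65}{6}.
So u(n) = \frac{65 \cdot 7^{n}}{6} - \frac{5}{6}.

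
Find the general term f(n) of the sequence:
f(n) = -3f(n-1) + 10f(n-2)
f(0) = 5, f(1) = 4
Characteristic equation: x² + 3x - 10 = 0, which factors as (x - (-5))(x - (2)) = 0.
Roots r₁ = -5, r₂ = 2 (distinct).
General solution: f(n) = A·(-5)^n + B·(2)^n.
From f(0) = 5: A + B = 5.
From f(1) = 4: -5A + 2B = 4.
Solving: A = \frac{6}{7}, B = \frac{29}{7}.
So f(n) = \frac{6 \left(-5\right)^{n}}{7} + \frac{29 \cdot 2^{n}}{7}.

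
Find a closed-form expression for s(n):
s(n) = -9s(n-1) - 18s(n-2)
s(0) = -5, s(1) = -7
Characteristic equation: x² + 9x + 18 = 0, which factors as (x - (-6))(x - (-3)) = 0.
Roots r₁ = -6, r₂ = -3 (distinct).
General solution: s(n) = A·(-6)^n + B·(-3)^n.
From s(0) = -5: A + B = -5.
From s(1) = -7: -6A - 3B = -7.
Solving: A = \frac{22}{3}, B = - \frac{37}{3}.
So s(n) = - \frac{37 \left(-3\right)^{n}}{3} + \frac{22 \left(-6\right)^{n}}{3}.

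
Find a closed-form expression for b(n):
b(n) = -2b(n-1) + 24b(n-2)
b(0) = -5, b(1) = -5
Characteristic equation: x² + 2x - 24 = 0, which factors as (x - (-6))(x - (4)) = 0.
Roots r₁ = -6, r₂ = 4 (distinct).
General solution: b(n) = A·(-6)^n + B·(4)^n.
From b(0) = -5: A + B = -5.
From b(1) = -5: -6A + 4B = -5.
Solving: A = - \frac{3}{2}, B = - \frac{7}{2}.
So b(n) = - \frac{3 \left(-6\right)^{n}}{2} - \frac{7 \cdot 4^{n}}{2}.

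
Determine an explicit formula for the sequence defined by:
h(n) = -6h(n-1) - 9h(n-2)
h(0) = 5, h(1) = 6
Characteristic equation: x² + 6x + 9 = 0, which is (x - (-3))².
Repeated root r = -3.
General solution: h(n) = (A + Bn)·(-3)^n.
From h(0) = 5: A = 5.
From h(1) = 6: (A + B)·(-3) = 6 ⇒ B = -7.
So h(n) = \left(5 - 7 n\right) \cdot (-3)^n.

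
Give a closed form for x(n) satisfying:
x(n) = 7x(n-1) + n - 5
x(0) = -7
First-order linear with linear forcing.
Homogeneous solution: x_h(n) = A·(7)^n.
Try particular x_p(n) = pn + q. Substituting:
  pn + q = 7(p(n-1) + q) + n - 5.
Matching the n-coefficient: p = 7p + 1 ⇒ p = - \frac{1}{6}.
Matching constants: q = -7p + 7q - 5 ⇒ q = \frac{23}{36}.
General: x(n) = A·(7)^n - \frac{n}{6} + \frac{23}{36}.
Apply x(0) = -7: A + \frac{23}{36} = -7 ⇒ A = - \frac{275}{36}.
So x(n) = - \frac{275 \cdot 7^{n}}{36} - \frac{n}{6} + \frac{23}{36}.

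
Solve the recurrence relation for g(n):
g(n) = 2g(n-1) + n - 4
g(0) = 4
First-order linear with linear forcing.
Homogeneous solution: g_h(n) = A·(2)^n.
Try particular g_p(n) = pn + q. Substituting:
  pn + q = 2(p(n-1) + q) + n - 4.
Matching the n-coefficient: p = 2p + 1 ⇒ p = -1.
Matching constants: q = -2p + 2q - 4 ⇒ q = 2.
General: g(n) = A·(2)^n - n + 2.
Apply g(0) = 4: A + 2 = 4 ⇒ A = 2.
So g(n) = 2 \cdot 2^{n} - n + 2.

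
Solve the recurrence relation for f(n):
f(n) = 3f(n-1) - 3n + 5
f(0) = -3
First-order linear with linear forcing.
Homogeneous solution: f_h(n) = A·(3)^n.
Try particular f_p(n) = pn + q. Substituting:
  pn + q = 3(p(n-1) + q) - 3n + 5.
Matching the n-coefficient: p = 3p - 3 ⇒ p = \frac{3}{2}.
Matching constants: q = -3p + 3q + 5 ⇒ q = - \frac{1}{4}.
General: f(n) = A·(3)^n + \frac{3 n}{2} - \frac{1}{4}.
Apply f(0) = -3: A - \frac{1}{4} = -3 ⇒ A = - \frac{11}{4}.
So f(n) = - \frac{11 \cdot 3^{n}}{4} + \frac{3 n}{2} - \frac{1}{4}.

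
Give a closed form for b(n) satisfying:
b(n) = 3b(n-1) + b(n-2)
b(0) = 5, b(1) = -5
Characteristic equation: x² - 3x - 1 = 0.
Discriminant Δ = (3)² + 4·(1) = 13.
Roots r₁,₂ = (3 ± √13)/2, so r₁ = \frac{3}{2} + \frac{\sqrt{13}}{2}, r₂ = \frac{3}{2} - \frac{\sqrt{13}}{2}.
General solution: b(n) = A·r₁^n + B·r₂^n.
From the initial conditions, A + B = 5 and r₁A + r₂B = -5.
Since r₁ - r₂ = √13: A = (-5 - (5)r₂)/√13 = \frac{5}{2} - \frac{25 \sqrt{13}}{26}, and B = 5 - A = \frac{5}{2} + \frac{25 \sqrt{13}}{26}.
So b(n) = \left(\frac{5}{2} - \frac{25 \sqrt{13}}{26}\right)\left(\frac{3}{2} + \frac{\sqrt{13}}{2}\right)^n + \left(\frac{5}{2} + \frac{25 \sqrt{13}}{26}\right)\left(\frac{3}{2} - \frac{\sqrt{13}}{2}\right)^n.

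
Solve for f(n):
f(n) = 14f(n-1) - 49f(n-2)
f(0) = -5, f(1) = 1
Characteristic equation: x² - 14x + 49 = 0, which is (x - (7))².
Repeated root r = 7.
General solution: f(n) = (A + Bn)·(7)^n.
From f(0) = -5: A = -5.
From f(1) = 1: (A + B)·(7) = 1 ⇒ B = \frac{36}{7}.
So f(n) = \left(\frac{36 n}{7} - 5\right) \cdot (7)^n.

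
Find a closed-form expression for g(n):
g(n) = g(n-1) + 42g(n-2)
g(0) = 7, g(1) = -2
Characteristic equation: x² - x - 42 = 0, which factors as (x - (-6))(x - (7)) = 0.
Roots r₁ = -6, r₂ = 7 (distinct).
General solution: g(n) = A·(-6)^n + B·(7)^n.
From g(0) = 7: A + B = 7.
From g(1) = -2: -6A + 7B = -2.
Solving: A = \frac{51}{13}, B = \frac{40}{13}.
So g(n) = \frac{51 \left(-6\right)^{n}}{13} + \frac{40 \cdot 7^{n}}{13}.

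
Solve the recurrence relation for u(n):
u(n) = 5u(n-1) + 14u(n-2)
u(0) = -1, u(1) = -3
Characteristic equation: x² - 5x - 14 = 0, which factors as (x - (7))(x - (-2)) = 0.
Roots r₁ = 7, r₂ = -2 (distinct).
General solution: u(n) = A·(7)^n + B·(-2)^n.
From u(0) = -1: A + B = -1.
From u(1) = -3: 7A - 2B = -3.
Solving: A = - \frac{5}{9}, B = - \frac{4}{9}.
So u(n) = - \frac{4 \left(-2\right)^{n}}{9} - \frac{5 \cdot 7^{n}}{9}.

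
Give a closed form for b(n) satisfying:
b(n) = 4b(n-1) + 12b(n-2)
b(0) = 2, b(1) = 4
Characteristic equation: x² - 4x - 12 = 0, which factors as (x - (-2))(x - (6)) = 0.
Roots r₁ = -2, r₂ = 6 (distinct).
General solution: b(n) = A·(-2)^n + B·(6)^n.
From b(0) = 2: A + B = 2.
From b(1) = 4: -2A + 6B = 4.
Solving: A = 1, B = 1.
So b(n) = \left(-2\right)^{n} + 6^{n}.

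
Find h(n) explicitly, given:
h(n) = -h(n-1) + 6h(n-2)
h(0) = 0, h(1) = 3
Characteristic equation: x² + x - 6 = 0, which factors as (x - (-3))(x - (2)) = 0.
Roots r₁ = -3, r₂ = 2 (distinct).
General solution: h(n) = A·(-3)^n + B·(2)^n.
From h(0) = 0: A + B = 0.
From h(1) = 3: -3A + 2B = 3.
Solving: A = - \frac{3}{5}, B = \frac{3}{5}.
So h(n) = - \frac{3 \left(-3\right)^{n}}{5} + \frac{3 \cdot 2^{n}}{5}.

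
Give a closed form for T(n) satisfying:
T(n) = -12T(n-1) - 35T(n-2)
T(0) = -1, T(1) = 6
Characteristic equation: x² + 12x + 35 = 0, which factors as (x - (-7))(x - (-5)) = 0.
Roots r₁ = -7, r₂ = -5 (distinct).
General solution: T(n) = A·(-7)^n + B·(-5)^n.
From T(0) = -1: A + B = -1.
From T(1) = 6: -7A - 5B = 6.
Solving: A = - \frac{1}{2}, B = - \frac{1}{2}.
So T(n) = - \frac{\left(-5\right)^{n}}{2} - \frac{\left(-7\right)^{n}}{2}.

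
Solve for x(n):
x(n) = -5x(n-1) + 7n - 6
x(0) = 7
First-order linear with linear forcing.
Homogeneous solution: x_h(n) = A·(-5)^n.
Try particular x_p(n) = pn + q. Substituting:
  pn + q = -5(p(n-1) + q) + 7n - 6.
Matching the n-coefficient: p = -5p + 7 ⇒ p = \frac{7}{6}.
Matching constants: q = 5p - 5q - 6 ⇒ q = - \frac{1}{36}.
General: x(n) = A·(-5)^n + \frac{7 n}{6} - \frac{1}{36}.
Apply x(0) = 7: A - \frac{1}{36} = 7 ⇒ A = \frac{253}{36}.
So x(n) = \frac{253 \left(-5\right)^{n}}{36} + \frac{7 n}{6} - \frac{1}{36}.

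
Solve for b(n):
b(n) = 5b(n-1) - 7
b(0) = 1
First-order linear non-homogeneous.
Homogeneous solution: b_h(n) = A·(5)^n.
Try constant particular solution b_p = K: K = 5K - 7 ⇒ K = \frac{7}{4}.
General: b(n) = A·(5)^n + \frac{7}{4}.
Apply b(0) = 1: A + \frac{7}{4} = 1 ⇒ A = - \frac{3}{4}.
So b(n) = \frac{7}{4} - \frac{3 \cdot 5^{n}}{4}.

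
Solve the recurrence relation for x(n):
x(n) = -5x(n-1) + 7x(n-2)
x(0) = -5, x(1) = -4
Characteristic equation: x² + 5x - 7 = 0.
Discriminant Δ = (-5)² + 4·(7) = 53.
Roots r₁,₂ = (-5 ± √53)/2, so r₁ = - \frac{5}{2} + \frac{\sqrt{53}}{2}, r₂ = - \frac{\sqrt{53}}{2} - \frac{5}{2}.
General solution: x(n) = A·r₁^n + B·r₂^n.
From the initial conditions, A + B = -5 and r₁A + r₂B = -4.
Since r₁ - r₂ = √53: A = (-4 - (-5)r₂)/√53 = - \frac{5}{2} - \frac{33 \sqrt{53}}{106}, and B = -5 - A = - \frac{5}{2} + \frac{33 \sqrt{53}}{106}.
So x(n) = \left(- \frac{5}{2} - \frac{33 \sqrt{53}}{106}\right)\left(- \frac{5}{2} + \frac{\sqrt{53}}{2}\right)^n + \left(- \frac{5}{2} + \frac{33 \sqrt{53}}{106}\right)\left(- \frac{\sqrt{53}}{2} - \frac{5}{2}\right)^n.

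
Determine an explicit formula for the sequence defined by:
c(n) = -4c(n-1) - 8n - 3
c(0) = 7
First-order linear with linear forcing.
Homogeneous solution: c_h(n) = A·(-4)^n.
Try particular c_p(n) = pn + q. Substituting:
  pn + q = -4(p(n-1) + q) - 8n - 3.
Matching the n-coefficient: p = -4p - 8 ⇒ p = - \frac{8}{5}.
Matching constants: q = 4p - 4q - 3 ⇒ q = - \frac{47}{25}.
General: c(n) = A·(-4)^n - \frac{8 n}{5} - \frac{47}{25}.
Apply c(0) = 7: A - \frac{47}{25} = 7 ⇒ A = \frac{222}{25}.
So c(n) = \frac{222 \left(-4\right)^{n}}{25} - \frac{8 n}{5} - \frac{47}{25}.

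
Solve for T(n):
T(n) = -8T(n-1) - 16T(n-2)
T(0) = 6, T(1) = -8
Characteristic equation: x² + 8x + 16 = 0, which is (x - (-4))².
Repeated root r = -4.
General solution: T(n) = (A + Bn)·(-4)^n.
From T(0) = 6: A = 6.
From T(1) = -8: (A + B)·(-4) = -8 ⇒ B = -4.
So T(n) = \left(6 - 4 n\right) \cdot (-4)^n.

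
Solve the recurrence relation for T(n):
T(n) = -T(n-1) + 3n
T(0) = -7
First-order linear with linear forcing.
Homogeneous solution: T_h(n) = A·(-1)^n.
Try particular T_p(n) = pn + q. Substituting:
  pn + q = -(p(n-1) + q) + 3n.
Matching the n-coefficient: p = -p + 3 ⇒ p = \frac{3}{2}.
Matching constants: q = p - q ⇒ q = \frac{3}{4}.
General: T(n) = A·(-1)^n + \frac{3 n}{2} + \frac{3}{4}.
Apply T(0) = -7: A + \frac{3}{4} = -7 ⇒ A = - \frac{31}{4}.
So T(n) = - \frac{31 \left(-1\right)^{n}}{4} + \frac{3 n}{2} + \frac{3}{4}.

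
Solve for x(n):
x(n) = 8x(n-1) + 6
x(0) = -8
First-order linear non-homogeneous.
Homogeneous solution: x_h(n) = A·(8)^n.
Try constant particular solution x_p = K: K = 8K + 6 ⇒ K = - \frac{6}{7}.
General: x(n) = A·(8)^n - \frac{6}{7}.
Apply x(0) = -8: A - \frac{6}{7} = -8 ⇒ A = - \frac{50}{7}.
So x(n) = - \frac{50 \cdot 8^{n}}{7} - \frac{6}{7}.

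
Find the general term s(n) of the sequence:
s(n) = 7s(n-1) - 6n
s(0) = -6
First-order linear with linear forcing.
Homogeneous solution: s_h(n) = A·(7)^n.
Try particular s_p(n) = pn + q. Substituting:
  pn + q = 7(p(n-1) + q) - 6n.
Matching the n-coefficient: p = 7p - 6 ⇒ p = 1.
Matching constants: q = -7p + 7q ⇒ q = \frac{7}{6}.
General: s(n) = A·(7)^n + n + \frac{7}{6}.
Apply s(0) = -6: A + \frac{7}{6} = -6 ⇒ A = - \frac{43}{6}.
So s(n) = - \frac{43 \cdot 7^{n}}{6} + n + \frac{7}{6}.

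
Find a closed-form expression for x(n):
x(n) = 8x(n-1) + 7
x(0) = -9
First-order linear non-homogeneous.
Homogeneous solution: x_h(n) = A·(8)^n.
Try constant particular solution x_p = K: K = 8K + 7 ⇒ K = -1.
General: x(n) = A·(8)^n - 1.
Apply x(0) = -9: A - 1 = -9 ⇒ A = -8.
So x(n) = - 8 \cdot 8^{n} - 1.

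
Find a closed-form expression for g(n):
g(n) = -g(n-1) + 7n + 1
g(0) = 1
First-order linear with linear forcing.
Homogeneous solution: g_h(n) = A·(-1)^n.
Try particular g_p(n) = pn + q. Substituting:
  pn + q = -(p(n-1) + q) + 7n + 1.
Matching the n-coefficient: p = -p + 7 ⇒ p = \frac{7}{2}.
Matching constants: q = p - q + 1 ⇒ q = \frac{9}{4}.
General: g(n) = A·(-1)^n + \frac{7 n}{2} + \frac{9}{4}.
Apply g(0) = 1: A + \frac{9}{4} = 1 ⇒ A = - \frac{5}{4}.
So g(n) = - \frac{5 \left(-1\right)^{n}}{4} + \frac{7 n}{2} + \frac{9}{4}.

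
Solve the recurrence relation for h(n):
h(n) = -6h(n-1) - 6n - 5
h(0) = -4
First-order linear with linear forcing.
Homogeneous solution: h_h(n) = A·(-6)^n.
Try particular h_p(n) = pn + q. Substituting:
  pn + q = -6(p(n-1) + q) - 6n - 5.
Matching the n-coefficient: p = -6p - 6 ⇒ p = - \frac{6}{7}.
Matching constants: q = 6p - 6q - 5 ⇒ q = - \frac{71}{49}.
General: h(n) = A·(-6)^n - \frac{6 n}{7} - \frac{71}{49}.
Apply h(0) = -4: A - \frac{71}{49} = -4 ⇒ A = - \frac{125}{49}.
So h(n) = - \frac{125 \left(-6\right)^{n}}{49} - \frac{6 n}{7} - \frac{71}{49}.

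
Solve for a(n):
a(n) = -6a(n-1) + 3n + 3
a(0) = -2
First-order linear with linear forcing.
Homogeneous solution: a_h(n) = A·(-6)^n.
Try particular a_p(n) = pn + q. Substituting:
  pn + q = -6(p(n-1) + q) + 3n + 3.
Matching the n-coefficient: p = -6p + 3 ⇒ p = \frac{3}{7}.
Matching constants: q = 6p - 6q + 3 ⇒ q = \frac{39}{49}.
General: a(n) = A·(-6)^n + \frac{3 n}{7} + \frac{39}{49}.
Apply a(0) = -2: A + \frac{39}{49} = -2 ⇒ A = - \frac{137}{49}.
So a(n) = - \frac{137 \left(-6\right)^{n}}{49} + \frac{3 n}{7} + \frac{39}{49}.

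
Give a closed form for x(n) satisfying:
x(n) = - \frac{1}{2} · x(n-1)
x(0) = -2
Pure geometric recurrence with ratio - \frac{1}{2}.
By induction x(n) = x(0) · (- \frac{1}{2})^n = - 2 \left(- \frac{1}{2}\right)^{n}.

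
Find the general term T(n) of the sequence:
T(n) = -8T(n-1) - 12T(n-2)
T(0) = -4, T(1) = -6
Characteristic equation: x² + 8x + 12 = 0, which factors as (x - (-2))(x - (-6)) = 0.
Roots r₁ = -2, r₂ = -6 (distinct).
General solution: T(n) = A·(-2)^n + B·(-6)^n.
From T(0) = -4: A + B = -4.
From T(1) = -6: -2A - 6B = -6.
Solving: A = - \frac{15}{2}, B = \frac{7}{2}.
So T(n) = - \frac{15 \left(-2\right)^{n}}{2} + \frac{7 \left(-6\right)^{n}}{2}.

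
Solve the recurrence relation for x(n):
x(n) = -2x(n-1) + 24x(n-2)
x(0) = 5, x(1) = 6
Characteristic equation: x² + 2x - 24 = 0, which factors as (x - (-6))(x - (4)) = 0.
Roots r₁ = -6, r₂ = 4 (distinct).
General solution: x(n) = A·(-6)^n + B·(4)^n.
From x(0) = 5: A + B = 5.
From x(1) = 6: -6A + 4B = 6.
Solving: A = \frac{7}{5}, B = \frac{18}{5}.
So x(n) = \frac{7 \left(-6\right)^{n}}{5} + \frac{18 \cdot 4^{n}}{5}.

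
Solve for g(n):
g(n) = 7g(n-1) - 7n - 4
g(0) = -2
First-order linear with linear forcing.
Homogeneous solution: g_h(n) = A·(7)^n.
Try particular g_p(n) = pn + q. Substituting:
  pn + q = 7(p(n-1) + q) - 7n - 4.
Matching the n-coefficient: p = 7p - 7 ⇒ p = \frac{7}{6}.
Matching constants: q = -7p + 7q - 4 ⇒ q = \frac{73}{36}.
General: g(n) = A·(7)^n + \frac{7 n}{6} + \frac{73}{36}.
Apply g(0) = -2: A + \frac{73}{36} = -2 ⇒ A = - \frac{145}{36}.
So g(n) = - \frac{145 \cdot 7^{n}}{36} + \frac{7 n}{6} + \frac{73}{36}.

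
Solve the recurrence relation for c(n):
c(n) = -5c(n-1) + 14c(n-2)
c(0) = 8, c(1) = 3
Characteristic equation: x² + 5x - 14 = 0, which factors as (x - (2))(x - (-7)) = 0.
Roots r₁ = 2, r₂ = -7 (distinct).
General solution: c(n) = A·(2)^n + B·(-7)^n.
From c(0) = 8: A + B = 8.
From c(1) = 3: 2A - 7B = 3.
Solving: A = \frac{59}{9}, B = \frac{13}{9}.
So c(n) = \frac{13 \left(-7\right)^{n}}{9} + \frac{59 \cdot 2^{n}}{9}.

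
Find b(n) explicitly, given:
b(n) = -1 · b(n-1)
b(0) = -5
Pure geometric recurrence with ratio -1.
By induction b(n) = b(0) · (-1)^n = - 5 \left(-1\right)^{n}.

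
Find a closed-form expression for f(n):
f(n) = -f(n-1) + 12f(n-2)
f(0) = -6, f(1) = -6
Characteristic equation: x² + x - 12 = 0, which factors as (x - (3))(x - (-4)) = 0.
Roots r₁ = 3, r₂ = -4 (distinct).
General solution: f(n) = A·(3)^n + B·(-4)^n.
From f(0) = -6: A + B = -6.
From f(1) = -6: 3A - 4B = -6.
Solving: A = - \frac{30}{7}, B = - \frac{12}{7}.
So f(n) = - \frac{12 \left(-4\right)^{n}}{7} - \frac{30 \cdot 3^{n}}{7}.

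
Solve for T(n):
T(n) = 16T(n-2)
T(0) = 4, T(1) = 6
Characteristic equation: x² - 16 = 0, which factors as (x - (-4))(x - (4)) = 0.
Roots r₁ = -4, r₂ = 4 (distinct).
General solution: T(n) = A·(-4)^n + B·(4)^n.
From T(0) = 4: A + B = 4.
From T(1) = 6: -4A + 4B = 6.
Solving: A = \frac{5}{4}, B = \frac{11}{4}.
So T(n) = \frac{5 \left(-4\right)^{n}}{4} + \frac{11 \cdot 4^{n}}{4}.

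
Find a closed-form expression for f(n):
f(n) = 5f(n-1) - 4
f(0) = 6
First-order linear non-homogeneous.
Homogeneous solution: f_h(n) = A·(5)^n.
Try constant particular solution f_p = K: K = 5K - 4 ⇒ K = 1.
General: f(n) = A·(5)^n + 1.
Apply f(0) = 6: A + 1 = 6 ⇒ A = 5.
So f(n) = 5 \cdot 5^{n} + 1.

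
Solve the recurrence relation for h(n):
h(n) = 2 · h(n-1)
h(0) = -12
Pure geometric recurrence with ratio 2.
By induction h(n) = h(0) · (2)^n = - 12 \cdot 2^{n}.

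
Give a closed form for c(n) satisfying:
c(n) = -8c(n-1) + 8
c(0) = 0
First-order linear non-homogeneous.
Homogeneous solution: c_h(n) = A·(-8)^n.
Try constant particular solution c_p = K: K = -8K + 8 ⇒ K = \frac{8}{9}.
General: c(n) = A·(-8)^n + \frac{8}{9}.
Apply c(0) = 0: A + \frac{8}{9} = 0 ⇒ A = - \frac{8}{9}.
So c(n) = \frac{8}{9} - \frac{8 \left(-8\right)^{n}}{9}.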